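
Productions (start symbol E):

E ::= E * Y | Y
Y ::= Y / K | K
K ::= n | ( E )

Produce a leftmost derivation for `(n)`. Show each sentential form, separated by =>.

E => Y   [E ::= Y]
Y => K   [Y ::= K]
K => (E)   [K ::= ( E )]
(E) => (Y)   [E ::= Y]
(Y) => (K)   [Y ::= K]
(K) => (n)   [K ::= n]

E=>Y=>K=>(E)=>(Y)=>(K)=>(n)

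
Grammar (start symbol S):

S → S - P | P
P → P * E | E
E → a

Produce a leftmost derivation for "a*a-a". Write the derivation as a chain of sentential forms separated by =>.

S => S-P   [S → S - P]
S-P => P-P   [S → P]
P-P => P*E-P   [P → P * E]
P*E-P => E*E-P   [P → E]
E*E-P => a*E-P   [E → a]
a*E-P => a*a-P   [E → a]
a*a-P => a*a-E   [P → E]
a*a-E => a*a-a   [E → a]

S=>S-P=>P-P=>P*E-P=>E*E-P=>a*E-P=>a*a-P=>a*a-E=>a*a-a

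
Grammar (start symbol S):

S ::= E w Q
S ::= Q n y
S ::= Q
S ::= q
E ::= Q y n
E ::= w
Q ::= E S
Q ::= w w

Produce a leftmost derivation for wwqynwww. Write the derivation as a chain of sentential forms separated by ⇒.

S⇒Q⇒ES⇒wS⇒wEwQ⇒wQynwQ⇒wESynwQ⇒wwSynwQ⇒wwqynwQ⇒wwqynwww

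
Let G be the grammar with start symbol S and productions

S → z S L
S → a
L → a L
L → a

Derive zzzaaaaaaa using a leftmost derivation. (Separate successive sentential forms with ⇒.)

S⇒zSL⇒zzSLL⇒zzzSLLL⇒zzzaLLL⇒zzzaaLLL⇒zzzaaaLL⇒zzzaaaaLL⇒zzzaaaaaLL⇒zzzaaaaaaL⇒zzzaaaaaaa

S ⇒ zSL   [S → z S L]
zSL ⇒ zzSLL   [S → z S L]
zzSLL ⇒ zzzSLLL   [S → z S L]
zzzSLLL ⇒ zzzaLLL   [S → a]
zzzaLLL ⇒ zzzaaLLL   [L → a L]
zzzaaLLL ⇒ zzzaaaLL   [L → a]
zzzaaaLL ⇒ zzzaaaaLL   [L → a L]
zzzaaaaLL ⇒ zzzaaaaaLL   [L → a L]
zzzaaaaaLL ⇒ zzzaaaaaaL   [L → a]
zzzaaaaaaL ⇒ zzzaaaaaaa   [L → a]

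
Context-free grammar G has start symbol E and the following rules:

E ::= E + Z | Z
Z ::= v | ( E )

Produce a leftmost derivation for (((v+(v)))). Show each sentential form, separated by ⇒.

E ⇒ Z   [E ::= Z]
Z ⇒ (E)   [Z ::= ( E )]
(E) ⇒ (Z)   [E ::= Z]
(Z) ⇒ ((E))   [Z ::= ( E )]
((E)) ⇒ ((Z))   [E ::= Z]
((Z)) ⇒ (((E)))   [Z ::= ( E )]
(((E))) ⇒ (((E+Z)))   [E ::= E + Z]
(((E+Z))) ⇒ (((Z+Z)))   [E ::= Z]
(((Z+Z))) ⇒ (((v+Z)))   [Z ::= v]
(((v+Z))) ⇒ (((v+(E))))   [Z ::= ( E )]
(((v+(E)))) ⇒ (((v+(Z))))   [E ::= Z]
(((v+(Z)))) ⇒ (((v+(v))))   [Z ::= v]

E ⇒ Z ⇒ (E) ⇒ (Z) ⇒ ((E)) ⇒ ((Z)) ⇒ (((E))) ⇒ (((E+Z))) ⇒ (((Z+Z))) ⇒ (((v+Z))) ⇒ (((v+(E)))) ⇒ (((v+(Z)))) ⇒ (((v+(v))))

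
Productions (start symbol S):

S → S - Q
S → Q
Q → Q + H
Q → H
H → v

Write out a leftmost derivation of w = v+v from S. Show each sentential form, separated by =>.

S => Q => Q+H => H+H => v+H => v+v

S => Q   [S → Q]
Q => Q+H   [Q → Q + H]
Q+H => H+H   [Q → H]
H+H => v+H   [H → v]
v+H => v+v   [H → v]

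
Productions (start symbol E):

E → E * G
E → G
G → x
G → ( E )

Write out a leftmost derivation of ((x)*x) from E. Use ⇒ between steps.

E⇒G⇒(E)⇒(E*G)⇒(G*G)⇒((E)*G)⇒((G)*G)⇒((x)*G)⇒((x)*x)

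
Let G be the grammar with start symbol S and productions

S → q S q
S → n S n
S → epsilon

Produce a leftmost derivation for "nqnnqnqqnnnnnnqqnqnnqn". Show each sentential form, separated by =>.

S => nSn   [S → n S n]
nSn => nqSqn   [S → q S q]
nqSqn => nqnSnqn   [S → n S n]
nqnSnqn => nqnnSnnqn   [S → n S n]
nqnnSnnqn => nqnnqSqnnqn   [S → q S q]
nqnnqSqnnqn => nqnnqnSnqnnqn   [S → n S n]
nqnnqnSnqnnqn => nqnnqnqSqnqnnqn   [S → q S q]
nqnnqnqSqnqnnqn => nqnnqnqqSqqnqnnqn   [S → q S q]
nqnnqnqqSqqnqnnqn => nqnnqnqqnSnqqnqnnqn   [S → n S n]
nqnnqnqqnSnqqnqnnqn => nqnnqnqqnnSnnqqnqnnqn   [S → n S n]
nqnnqnqqnnSnnqqnqnnqn => nqnnqnqqnnnSnnnqqnqnnqn   [S → n S n]
nqnnqnqqnnnSnnnqqnqnnqn => nqnnqnqqnnnnnnqqnqnnqn   [S → epsilon]

S=>nSn=>nqSqn=>nqnSnqn=>nqnnSnnqn=>nqnnqSqnnqn=>nqnnqnSnqnnqn=>nqnnqnqSqnqnnqn=>nqnnqnqqSqqnqnnqn=>nqnnqnqqnSnqqnqnnqn=>nqnnqnqqnnSnnqqnqnnqn=>nqnnqnqqnnnSnnnqqnqnnqn=>nqnnqnqqnnnnnnqqnqnnqn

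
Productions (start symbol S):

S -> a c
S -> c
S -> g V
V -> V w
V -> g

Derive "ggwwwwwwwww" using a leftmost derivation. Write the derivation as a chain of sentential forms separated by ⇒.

S ⇒ gV ⇒ gVw ⇒ gVww ⇒ gVwww ⇒ gVwwww ⇒ gVwwwww ⇒ gVwwwwww ⇒ gVwwwwwww ⇒ gVwwwwwwww ⇒ gVwwwwwwwww ⇒ ggwwwwwwwww

S ⇒ gV   [S -> g V]
gV ⇒ gVw   [V -> V w]
gVw ⇒ gVww   [V -> V w]
gVww ⇒ gVwww   [V -> V w]
gVwww ⇒ gVwwww   [V -> V w]
gVwwww ⇒ gVwwwww   [V -> V w]
gVwwwww ⇒ gVwwwwww   [V -> V w]
gVwwwwww ⇒ gVwwwwwww   [V -> V w]
gVwwwwwww ⇒ gVwwwwwwww   [V -> V w]
gVwwwwwwww ⇒ gVwwwwwwwww   [V -> V w]
gVwwwwwwwww ⇒ ggwwwwwwwww   [V -> g]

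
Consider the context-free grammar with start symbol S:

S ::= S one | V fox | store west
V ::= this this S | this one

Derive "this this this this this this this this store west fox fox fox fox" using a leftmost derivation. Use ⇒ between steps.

S ⇒ V fox   [S ::= V fox]
V fox ⇒ this this S fox   [V ::= this this S]
this this S fox ⇒ this this V fox fox   [S ::= V fox]
this this V fox fox ⇒ this this this this S fox fox   [V ::= this this S]
this this this this S fox fox ⇒ this this this this V fox fox fox   [S ::= V fox]
this this this this V fox fox fox ⇒ this this this this this this S fox fox fox   [V ::= this this S]
this this this this this this S fox fox fox ⇒ this this this this this this V fox fox fox fox   [S ::= V fox]
this this this this this this V fox fox fox fox ⇒ this this this this this this this this S fox fox fox fox   [V ::= this this S]
this this this this this this this this S fox fox fox fox ⇒ this this this this this this this this store west fox fox fox fox   [S ::= store west]

S ⇒ V fox ⇒ this this S fox ⇒ this this V fox fox ⇒ this this this this S fox fox ⇒ this this this this V fox fox fox ⇒ this this this this this this S fox fox fox ⇒ this this this this this this V fox fox fox fox ⇒ this this this this this this this this S fox fox fox fox ⇒ this this this this this this this this store west fox fox fox fox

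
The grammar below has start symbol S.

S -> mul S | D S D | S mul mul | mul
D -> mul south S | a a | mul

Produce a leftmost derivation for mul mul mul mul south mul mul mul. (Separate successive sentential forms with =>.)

S => S mul mul   [S -> S mul mul]
S mul mul => D S D mul mul   [S -> D S D]
D S D mul mul => mul S D mul mul   [D -> mul]
mul S D mul mul => mul mul S D mul mul   [S -> mul S]
mul mul S D mul mul => mul mul mul D mul mul   [S -> mul]
mul mul mul D mul mul => mul mul mul mul south S mul mul   [D -> mul south S]
mul mul mul mul south S mul mul => mul mul mul mul south mul mul mul   [S -> mul]

S => S mul mul => D S D mul mul => mul S D mul mul => mul mul S D mul mul => mul mul mul D mul mul => mul mul mul mul south S mul mul => mul mul mul mul south mul mul mul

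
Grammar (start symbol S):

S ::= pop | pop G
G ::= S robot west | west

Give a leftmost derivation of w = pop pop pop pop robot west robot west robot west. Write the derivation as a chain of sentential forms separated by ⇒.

S ⇒ pop G ⇒ pop S robot west ⇒ pop pop G robot west ⇒ pop pop S robot west robot west ⇒ pop pop pop G robot west robot west ⇒ pop pop pop S robot west robot west robot west ⇒ pop pop pop pop robot west robot west robot west

S ⇒ pop G   [S ::= pop G]
pop G ⇒ pop S robot west   [G ::= S robot west]
pop S robot west ⇒ pop pop G robot west   [S ::= pop G]
pop pop G robot west ⇒ pop pop S robot west robot west   [G ::= S robot west]
pop pop S robot west robot west ⇒ pop pop pop G robot west robot west   [S ::= pop G]
pop pop pop G robot west robot west ⇒ pop pop pop S robot west robot west robot west   [G ::= S robot west]
pop pop pop S robot west robot west robot west ⇒ pop pop pop pop robot west robot west robot west   [S ::= pop]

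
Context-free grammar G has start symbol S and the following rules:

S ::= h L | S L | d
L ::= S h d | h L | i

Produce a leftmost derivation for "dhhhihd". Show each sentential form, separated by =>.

S=>SL=>dL=>dhL=>dhShd=>dhhLhd=>dhhhLhd=>dhhhihd

S => SL   [S ::= S L]
SL => dL   [S ::= d]
dL => dhL   [L ::= h L]
dhL => dhShd   [L ::= S h d]
dhShd => dhhLhd   [S ::= h L]
dhhLhd => dhhhLhd   [L ::= h L]
dhhhLhd => dhhhihd   [L ::= i]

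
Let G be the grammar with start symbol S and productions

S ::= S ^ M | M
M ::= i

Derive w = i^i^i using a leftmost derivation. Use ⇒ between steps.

S ⇒ S^M   [S ::= S ^ M]
S^M ⇒ S^M^M   [S ::= S ^ M]
S^M^M ⇒ M^M^M   [S ::= M]
M^M^M ⇒ i^M^M   [M ::= i]
i^M^M ⇒ i^i^M   [M ::= i]
i^i^M ⇒ i^i^i   [M ::= i]

S⇒S^M⇒S^M^M⇒M^M^M⇒i^M^M⇒i^i^M⇒i^i^i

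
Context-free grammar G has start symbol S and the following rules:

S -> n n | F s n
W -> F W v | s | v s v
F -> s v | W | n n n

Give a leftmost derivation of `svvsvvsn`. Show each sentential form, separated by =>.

S => Fsn   [S -> F s n]
Fsn => Wsn   [F -> W]
Wsn => FWvsn   [W -> F W v]
FWvsn => svWvsn   [F -> s v]
svWvsn => svvsvvsn   [W -> v s v]

S => Fsn => Wsn => FWvsn => svWvsn => svvsvvsn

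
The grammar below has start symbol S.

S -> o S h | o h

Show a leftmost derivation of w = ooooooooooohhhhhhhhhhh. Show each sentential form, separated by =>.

S=>oSh=>ooShh=>oooShhh=>ooooShhhh=>oooooShhhhh=>ooooooShhhhhh=>oooooooShhhhhhh=>ooooooooShhhhhhhh=>oooooooooShhhhhhhhh=>ooooooooooShhhhhhhhhh=>ooooooooooohhhhhhhhhhh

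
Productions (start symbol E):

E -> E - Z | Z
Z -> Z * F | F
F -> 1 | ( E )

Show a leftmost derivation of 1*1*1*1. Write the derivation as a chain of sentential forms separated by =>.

E=>Z=>Z*F=>Z*F*F=>Z*F*F*F=>F*F*F*F=>1*F*F*F=>1*1*F*F=>1*1*1*F=>1*1*1*1

E => Z   [E -> Z]
Z => Z*F   [Z -> Z * F]
Z*F => Z*F*F   [Z -> Z * F]
Z*F*F => Z*F*F*F   [Z -> Z * F]
Z*F*F*F => F*F*F*F   [Z -> F]
F*F*F*F => 1*F*F*F   [F -> 1]
1*F*F*F => 1*1*F*F   [F -> 1]
1*1*F*F => 1*1*1*F   [F -> 1]
1*1*1*F => 1*1*1*1   [F -> 1]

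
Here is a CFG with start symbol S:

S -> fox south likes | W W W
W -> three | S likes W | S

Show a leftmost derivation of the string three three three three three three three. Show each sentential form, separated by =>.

S => W W W   [S -> W W W]
W W W => S W W   [W -> S]
S W W => W W W W W   [S -> W W W]
W W W W W => S W W W W   [W -> S]
S W W W W => W W W W W W W   [S -> W W W]
W W W W W W W => three W W W W W W   [W -> three]
three W W W W W W => three three W W W W W   [W -> three]
three three W W W W W => three three three W W W W   [W -> three]
three three three W W W W => three three three three W W W   [W -> three]
three three three three W W W => three three three three three W W   [W -> three]
three three three three three W W => three three three three three three W   [W -> three]
three three three three three three W => three three three three three three three   [W -> three]

S => W W W => S W W => W W W W W => S W W W W => W W W W W W W => three W W W W W W => three three W W W W W => three three three W W W W => three three three three W W W => three three three three three W W => three three three three three three W => three three three three three three three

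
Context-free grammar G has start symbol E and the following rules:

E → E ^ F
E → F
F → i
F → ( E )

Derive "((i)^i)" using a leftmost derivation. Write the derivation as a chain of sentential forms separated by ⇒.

E ⇒ F   [E → F]
F ⇒ (E)   [F → ( E )]
(E) ⇒ (E^F)   [E → E ^ F]
(E^F) ⇒ (F^F)   [E → F]
(F^F) ⇒ ((E)^F)   [F → ( E )]
((E)^F) ⇒ ((F)^F)   [E → F]
((F)^F) ⇒ ((i)^F)   [F → i]
((i)^F) ⇒ ((i)^i)   [F → i]

E ⇒ F ⇒ (E) ⇒ (E^F) ⇒ (F^F) ⇒ ((E)^F) ⇒ ((F)^F) ⇒ ((i)^F) ⇒ ((i)^i)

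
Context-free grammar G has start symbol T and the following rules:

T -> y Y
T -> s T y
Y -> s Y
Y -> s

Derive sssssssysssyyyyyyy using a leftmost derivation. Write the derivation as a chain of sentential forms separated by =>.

T=>sTy=>ssTyy=>sssTyyy=>ssssTyyyy=>sssssTyyyyy=>ssssssTyyyyyy=>sssssssTyyyyyyy=>sssssssyYyyyyyyy=>sssssssysYyyyyyyy=>sssssssyssYyyyyyyy=>sssssssysssyyyyyyy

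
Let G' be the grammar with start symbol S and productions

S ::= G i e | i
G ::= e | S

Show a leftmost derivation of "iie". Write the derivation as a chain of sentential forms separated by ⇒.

S ⇒ Gie   [S ::= G i e]
Gie ⇒ Sie   [G ::= S]
Sie ⇒ iie   [S ::= i]

S⇒Gie⇒Sie⇒iie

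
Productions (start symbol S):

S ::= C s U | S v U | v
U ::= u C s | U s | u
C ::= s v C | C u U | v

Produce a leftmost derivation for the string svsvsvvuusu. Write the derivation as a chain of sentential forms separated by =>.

S=>CsU=>CuUsU=>svCuUsU=>svsvCuUsU=>svsvsvCuUsU=>svsvsvvuUsU=>svsvsvvuusU=>svsvsvvuusu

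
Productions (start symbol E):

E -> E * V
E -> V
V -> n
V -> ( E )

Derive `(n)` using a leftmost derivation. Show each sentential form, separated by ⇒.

E⇒V⇒(E)⇒(V)⇒(n)

E ⇒ V   [E -> V]
V ⇒ (E)   [V -> ( E )]
(E) ⇒ (V)   [E -> V]
(V) ⇒ (n)   [V -> n]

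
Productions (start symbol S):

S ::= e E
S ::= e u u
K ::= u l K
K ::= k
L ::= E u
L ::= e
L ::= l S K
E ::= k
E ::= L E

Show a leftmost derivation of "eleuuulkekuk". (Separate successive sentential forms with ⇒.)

S ⇒ eE ⇒ eLE ⇒ elSKE ⇒ eleuuKE ⇒ eleuuulKE ⇒ eleuuulkE ⇒ eleuuulkLE ⇒ eleuuulkEuE ⇒ eleuuulkLEuE ⇒ eleuuulkeEuE ⇒ eleuuulkekuE ⇒ eleuuulkekuk

S ⇒ eE   [S ::= e E]
eE ⇒ eLE   [E ::= L E]
eLE ⇒ elSKE   [L ::= l S K]
elSKE ⇒ eleuuKE   [S ::= e u u]
eleuuKE ⇒ eleuuulKE   [K ::= u l K]
eleuuulKE ⇒ eleuuulkE   [K ::= k]
eleuuulkE ⇒ eleuuulkLE   [E ::= L E]
eleuuulkLE ⇒ eleuuulkEuE   [L ::= E u]
eleuuulkEuE ⇒ eleuuulkLEuE   [E ::= L E]
eleuuulkLEuE ⇒ eleuuulkeEuE   [L ::= e]
eleuuulkeEuE ⇒ eleuuulkekuE   [E ::= k]
eleuuulkekuE ⇒ eleuuulkekuk   [E ::= k]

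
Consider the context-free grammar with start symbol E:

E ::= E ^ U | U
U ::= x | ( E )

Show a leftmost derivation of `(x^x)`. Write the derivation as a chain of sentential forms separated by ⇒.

E⇒U⇒(E)⇒(E^U)⇒(U^U)⇒(x^U)⇒(x^x)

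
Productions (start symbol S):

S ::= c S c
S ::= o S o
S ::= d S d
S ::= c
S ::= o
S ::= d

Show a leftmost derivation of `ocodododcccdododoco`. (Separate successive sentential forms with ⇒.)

S ⇒ oSo   [S ::= o S o]
oSo ⇒ ocSco   [S ::= c S c]
ocSco ⇒ ocoSoco   [S ::= o S o]
ocoSoco ⇒ ocodSdoco   [S ::= d S d]
ocodSdoco ⇒ ocodoSodoco   [S ::= o S o]
ocodoSodoco ⇒ ocododSdodoco   [S ::= d S d]
ocododSdodoco ⇒ ocododoSododoco   [S ::= o S o]
ocododoSododoco ⇒ ocodododSdododoco   [S ::= d S d]
ocodododSdododoco ⇒ ocodododcScdododoco   [S ::= c S c]
ocodododcScdododoco ⇒ ocodododcccdododoco   [S ::= c]

S ⇒ oSo ⇒ ocSco ⇒ ocoSoco ⇒ ocodSdoco ⇒ ocodoSodoco ⇒ ocododSdodoco ⇒ ocododoSododoco ⇒ ocodododSdododoco ⇒ ocodododcScdododoco ⇒ ocodododcccdododoco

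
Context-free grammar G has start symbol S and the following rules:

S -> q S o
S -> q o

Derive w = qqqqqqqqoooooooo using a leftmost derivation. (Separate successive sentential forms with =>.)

S => qSo   [S -> q S o]
qSo => qqSoo   [S -> q S o]
qqSoo => qqqSooo   [S -> q S o]
qqqSooo => qqqqSoooo   [S -> q S o]
qqqqSoooo => qqqqqSooooo   [S -> q S o]
qqqqqSooooo => qqqqqqSoooooo   [S -> q S o]
qqqqqqSoooooo => qqqqqqqSooooooo   [S -> q S o]
qqqqqqqSooooooo => qqqqqqqqoooooooo   [S -> q o]

S => qSo => qqSoo => qqqSooo => qqqqSoooo => qqqqqSooooo => qqqqqqSoooooo => qqqqqqqSooooooo => qqqqqqqqoooooooo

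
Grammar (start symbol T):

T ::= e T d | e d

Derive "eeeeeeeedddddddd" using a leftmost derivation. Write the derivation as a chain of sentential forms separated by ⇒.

T ⇒ eTd ⇒ eeTdd ⇒ eeeTddd ⇒ eeeeTdddd ⇒ eeeeeTddddd ⇒ eeeeeeTdddddd ⇒ eeeeeeeTddddddd ⇒ eeeeeeeedddddddd

T ⇒ eTd   [T ::= e T d]
eTd ⇒ eeTdd   [T ::= e T d]
eeTdd ⇒ eeeTddd   [T ::= e T d]
eeeTddd ⇒ eeeeTdddd   [T ::= e T d]
eeeeTdddd ⇒ eeeeeTddddd   [T ::= e T d]
eeeeeTddddd ⇒ eeeeeeTdddddd   [T ::= e T d]
eeeeeeTdddddd ⇒ eeeeeeeTddddddd   [T ::= e T d]
eeeeeeeTddddddd ⇒ eeeeeeeedddddddd   [T ::= e d]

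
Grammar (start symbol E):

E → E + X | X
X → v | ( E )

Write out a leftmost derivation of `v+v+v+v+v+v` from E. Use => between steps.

E=>E+X=>E+X+X=>E+X+X+X=>E+X+X+X+X=>E+X+X+X+X+X=>X+X+X+X+X+X=>v+X+X+X+X+X=>v+v+X+X+X+X=>v+v+v+X+X+X=>v+v+v+v+X+X=>v+v+v+v+v+X=>v+v+v+v+v+v

E => E+X   [E → E + X]
E+X => E+X+X   [E → E + X]
E+X+X => E+X+X+X   [E → E + X]
E+X+X+X => E+X+X+X+X   [E → E + X]
E+X+X+X+X => E+X+X+X+X+X   [E → E + X]
E+X+X+X+X+X => X+X+X+X+X+X   [E → X]
X+X+X+X+X+X => v+X+X+X+X+X   [X → v]
v+X+X+X+X+X => v+v+X+X+X+X   [X → v]
v+v+X+X+X+X => v+v+v+X+X+X   [X → v]
v+v+v+X+X+X => v+v+v+v+X+X   [X → v]
v+v+v+v+X+X => v+v+v+v+v+X   [X → v]
v+v+v+v+v+X => v+v+v+v+v+v   [X → v]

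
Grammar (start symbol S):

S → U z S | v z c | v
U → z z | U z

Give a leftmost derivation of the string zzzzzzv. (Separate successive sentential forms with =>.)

S => UzS   [S → U z S]
UzS => UzzS   [U → U z]
UzzS => UzzzS   [U → U z]
UzzzS => UzzzzS   [U → U z]
UzzzzS => zzzzzzS   [U → z z]
zzzzzzS => zzzzzzv   [S → v]

S => UzS => UzzS => UzzzS => UzzzzS => zzzzzzS => zzzzzzv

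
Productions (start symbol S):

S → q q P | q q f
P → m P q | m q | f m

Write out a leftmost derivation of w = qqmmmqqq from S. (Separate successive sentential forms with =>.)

S => qqP => qqmPq => qqmmPqq => qqmmmqqq

S => qqP   [S → q q P]
qqP => qqmPq   [P → m P q]
qqmPq => qqmmPqq   [P → m P q]
qqmmPqq => qqmmmqqq   [P → m q]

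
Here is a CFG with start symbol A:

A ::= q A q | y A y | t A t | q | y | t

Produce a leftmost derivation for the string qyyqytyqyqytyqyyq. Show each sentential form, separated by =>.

A => qAq => qyAyq => qyyAyyq => qyyqAqyyq => qyyqyAyqyyq => qyyqytAtyqyyq => qyyqytyAytyqyyq => qyyqytyqAqytyqyyq => qyyqytyqyqytyqyyq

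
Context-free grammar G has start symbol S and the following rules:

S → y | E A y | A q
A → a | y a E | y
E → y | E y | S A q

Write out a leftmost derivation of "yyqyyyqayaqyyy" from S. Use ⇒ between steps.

S ⇒ EAy ⇒ EyAy ⇒ SAqyAy ⇒ EAyAqyAy ⇒ SAqAyAqyAy ⇒ EAyAqAyAqyAy ⇒ SAqAyAqAyAqyAy ⇒ yAqAyAqAyAqyAy ⇒ yyqAyAqAyAqyAy ⇒ yyqyyAqAyAqyAy ⇒ yyqyyyqAyAqyAy ⇒ yyqyyyqayAqyAy ⇒ yyqyyyqayaqyAy ⇒ yyqyyyqayaqyyy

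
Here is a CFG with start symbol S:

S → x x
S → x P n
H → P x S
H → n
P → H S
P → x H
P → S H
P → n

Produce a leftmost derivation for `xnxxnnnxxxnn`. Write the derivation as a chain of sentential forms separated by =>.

S => xPn => xHSn => xnSn => xnxPnn => xnxSHnn => xnxxPnHnn => xnxxnnHnn => xnxxnnPxSnn => xnxxnnnxSnn => xnxxnnnxxxnn

S => xPn   [S → x P n]
xPn => xHSn   [P → H S]
xHSn => xnSn   [H → n]
xnSn => xnxPnn   [S → x P n]
xnxPnn => xnxSHnn   [P → S H]
xnxSHnn => xnxxPnHnn   [S → x P n]
xnxxPnHnn => xnxxnnHnn   [P → n]
xnxxnnHnn => xnxxnnPxSnn   [H → P x S]
xnxxnnPxSnn => xnxxnnnxSnn   [P → n]
xnxxnnnxSnn => xnxxnnnxxxnn   [S → x x]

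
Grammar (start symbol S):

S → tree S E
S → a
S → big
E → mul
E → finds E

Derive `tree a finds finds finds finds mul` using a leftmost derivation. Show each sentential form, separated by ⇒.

S ⇒ tree S E ⇒ tree a E ⇒ tree a finds E ⇒ tree a finds finds E ⇒ tree a finds finds finds E ⇒ tree a finds finds finds finds E ⇒ tree a finds finds finds finds mul

S ⇒ tree S E   [S → tree S E]
tree S E ⇒ tree a E   [S → a]
tree a E ⇒ tree a finds E   [E → finds E]
tree a finds E ⇒ tree a finds finds E   [E → finds E]
tree a finds finds E ⇒ tree a finds finds finds E   [E → finds E]
tree a finds finds finds E ⇒ tree a finds finds finds finds E   [E → finds E]
tree a finds finds finds finds E ⇒ tree a finds finds finds finds mul   [E → mul]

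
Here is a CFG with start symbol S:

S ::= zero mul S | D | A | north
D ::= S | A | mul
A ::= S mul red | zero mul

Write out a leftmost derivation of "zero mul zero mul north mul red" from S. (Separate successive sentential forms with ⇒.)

S ⇒ A   [S ::= A]
A ⇒ S mul red   [A ::= S mul red]
S mul red ⇒ zero mul S mul red   [S ::= zero mul S]
zero mul S mul red ⇒ zero mul zero mul S mul red   [S ::= zero mul S]
zero mul zero mul S mul red ⇒ zero mul zero mul north mul red   [S ::= north]

S ⇒ A ⇒ S mul red ⇒ zero mul S mul red ⇒ zero mul zero mul S mul red ⇒ zero mul zero mul north mul red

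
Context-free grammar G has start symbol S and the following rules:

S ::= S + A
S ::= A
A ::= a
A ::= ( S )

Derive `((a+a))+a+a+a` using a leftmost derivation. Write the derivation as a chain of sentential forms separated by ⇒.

S ⇒ S+A ⇒ S+A+A ⇒ S+A+A+A ⇒ A+A+A+A ⇒ (S)+A+A+A ⇒ (A)+A+A+A ⇒ ((S))+A+A+A ⇒ ((S+A))+A+A+A ⇒ ((A+A))+A+A+A ⇒ ((a+A))+A+A+A ⇒ ((a+a))+A+A+A ⇒ ((a+a))+a+A+A ⇒ ((a+a))+a+a+A ⇒ ((a+a))+a+a+a

S ⇒ S+A   [S ::= S + A]
S+A ⇒ S+A+A   [S ::= S + A]
S+A+A ⇒ S+A+A+A   [S ::= S + A]
S+A+A+A ⇒ A+A+A+A   [S ::= A]
A+A+A+A ⇒ (S)+A+A+A   [A ::= ( S )]
(S)+A+A+A ⇒ (A)+A+A+A   [S ::= A]
(A)+A+A+A ⇒ ((S))+A+A+A   [A ::= ( S )]
((S))+A+A+A ⇒ ((S+A))+A+A+A   [S ::= S + A]
((S+A))+A+A+A ⇒ ((A+A))+A+A+A   [S ::= A]
((A+A))+A+A+A ⇒ ((a+A))+A+A+A   [A ::= a]
((a+A))+A+A+A ⇒ ((a+a))+A+A+A   [A ::= a]
((a+a))+A+A+A ⇒ ((a+a))+a+A+A   [A ::= a]
((a+a))+a+A+A ⇒ ((a+a))+a+a+A   [A ::= a]
((a+a))+a+a+A ⇒ ((a+a))+a+a+a   [A ::= a]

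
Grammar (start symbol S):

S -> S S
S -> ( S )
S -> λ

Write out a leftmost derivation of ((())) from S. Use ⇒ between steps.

S ⇒ (S)   [S -> ( S )]
(S) ⇒ (SS)   [S -> S S]
(SS) ⇒ ((S)S)   [S -> ( S )]
((S)S) ⇒ (((S))S)   [S -> ( S )]
(((S))S) ⇒ ((())S)   [S -> λ]
((())S) ⇒ ((()))   [S -> λ]

S⇒(S)⇒(SS)⇒((S)S)⇒(((S))S)⇒((())S)⇒((()))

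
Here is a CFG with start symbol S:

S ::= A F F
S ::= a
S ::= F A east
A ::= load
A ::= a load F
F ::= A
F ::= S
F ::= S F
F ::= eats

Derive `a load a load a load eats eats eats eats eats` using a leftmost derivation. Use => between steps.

S => A F F => a load F F F => a load S F F F => a load a F F F => a load a A F F => a load a load F F => a load a load S F F => a load a load A F F F F => a load a load a load F F F F F => a load a load a load eats F F F F => a load a load a load eats eats F F F => a load a load a load eats eats eats F F => a load a load a load eats eats eats eats F => a load a load a load eats eats eats eats eats

S => A F F   [S ::= A F F]
A F F => a load F F F   [A ::= a load F]
a load F F F => a load S F F F   [F ::= S F]
a load S F F F => a load a F F F   [S ::= a]
a load a F F F => a load a A F F   [F ::= A]
a load a A F F => a load a load F F   [A ::= load]
a load a load F F => a load a load S F F   [F ::= S F]
a load a load S F F => a load a load A F F F F   [S ::= A F F]
a load a load A F F F F => a load a load a load F F F F F   [A ::= a load F]
a load a load a load F F F F F => a load a load a load eats F F F F   [F ::= eats]
a load a load a load eats F F F F => a load a load a load eats eats F F F   [F ::= eats]
a load a load a load eats eats F F F => a load a load a load eats eats eats F F   [F ::= eats]
a load a load a load eats eats eats F F => a load a load a load eats eats eats eats F   [F ::= eats]
a load a load a load eats eats eats eats F => a load a load a load eats eats eats eats eats   [F ::= eats]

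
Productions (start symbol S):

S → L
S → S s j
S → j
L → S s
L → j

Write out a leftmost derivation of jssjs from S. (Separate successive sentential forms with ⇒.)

S ⇒ L ⇒ Ss ⇒ Ssjs ⇒ Lsjs ⇒ Sssjs ⇒ jssjs

S ⇒ L   [S → L]
L ⇒ Ss   [L → S s]
Ss ⇒ Ssjs   [S → S s j]
Ssjs ⇒ Lsjs   [S → L]
Lsjs ⇒ Sssjs   [L → S s]
Sssjs ⇒ jssjs   [S → j]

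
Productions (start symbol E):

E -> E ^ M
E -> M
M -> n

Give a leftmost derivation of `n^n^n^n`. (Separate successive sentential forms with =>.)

E=>E^M=>E^M^M=>E^M^M^M=>M^M^M^M=>n^M^M^M=>n^n^M^M=>n^n^n^M=>n^n^n^n

E => E^M   [E -> E ^ M]
E^M => E^M^M   [E -> E ^ M]
E^M^M => E^M^M^M   [E -> E ^ M]
E^M^M^M => M^M^M^M   [E -> M]
M^M^M^M => n^M^M^M   [M -> n]
n^M^M^M => n^n^M^M   [M -> n]
n^n^M^M => n^n^n^M   [M -> n]
n^n^n^M => n^n^n^n   [M -> n]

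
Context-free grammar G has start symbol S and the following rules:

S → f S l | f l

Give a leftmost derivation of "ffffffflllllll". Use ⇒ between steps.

S ⇒ fSl ⇒ ffSll ⇒ fffSlll ⇒ ffffSllll ⇒ fffffSlllll ⇒ ffffffSllllll ⇒ ffffffflllllll

S ⇒ fSl   [S → f S l]
fSl ⇒ ffSll   [S → f S l]
ffSll ⇒ fffSlll   [S → f S l]
fffSlll ⇒ ffffSllll   [S → f S l]
ffffSllll ⇒ fffffSlllll   [S → f S l]
fffffSlllll ⇒ ffffffSllllll   [S → f S l]
ffffffSllllll ⇒ ffffffflllllll   [S → f l]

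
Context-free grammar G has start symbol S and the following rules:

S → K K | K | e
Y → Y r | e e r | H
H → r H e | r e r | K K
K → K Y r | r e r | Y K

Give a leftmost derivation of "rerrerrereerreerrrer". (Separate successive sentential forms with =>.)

S => KK => KYrK => KYrYrK => YKYrYrK => HKYrYrK => KKKYrYrK => rerKKYrYrK => rerrerKYrYrK => rerrerrerYrYrK => rerrerrereerrYrK => rerrerrereerreerrK => rerrerrereerreerrrer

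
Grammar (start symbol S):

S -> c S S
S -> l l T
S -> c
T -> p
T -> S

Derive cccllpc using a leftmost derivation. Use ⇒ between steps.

S⇒cSS⇒ccS⇒cccSS⇒cccllTS⇒cccllpS⇒cccllpc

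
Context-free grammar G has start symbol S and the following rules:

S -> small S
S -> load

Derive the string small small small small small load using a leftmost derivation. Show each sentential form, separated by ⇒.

S ⇒ small S ⇒ small small S ⇒ small small small S ⇒ small small small small S ⇒ small small small small small S ⇒ small small small small small load

S ⇒ small S   [S -> small S]
small S ⇒ small small S   [S -> small S]
small small S ⇒ small small small S   [S -> small S]
small small small S ⇒ small small small small S   [S -> small S]
small small small small S ⇒ small small small small small S   [S -> small S]
small small small small small S ⇒ small small small small small load   [S -> load]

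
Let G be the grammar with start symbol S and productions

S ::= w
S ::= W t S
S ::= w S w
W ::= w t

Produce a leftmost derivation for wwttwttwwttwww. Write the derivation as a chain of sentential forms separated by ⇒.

S ⇒ wSw ⇒ wWtSw ⇒ wwttSw ⇒ wwttWtSw ⇒ wwttwttSw ⇒ wwttwttwSww ⇒ wwttwttwWtSww ⇒ wwttwttwwttSww ⇒ wwttwttwwttwww

S ⇒ wSw   [S ::= w S w]
wSw ⇒ wWtSw   [S ::= W t S]
wWtSw ⇒ wwttSw   [W ::= w t]
wwttSw ⇒ wwttWtSw   [S ::= W t S]
wwttWtSw ⇒ wwttwttSw   [W ::= w t]
wwttwttSw ⇒ wwttwttwSww   [S ::= w S w]
wwttwttwSww ⇒ wwttwttwWtSww   [S ::= W t S]
wwttwttwWtSww ⇒ wwttwttwwttSww   [W ::= w t]
wwttwttwwttSww ⇒ wwttwttwwttwww   [S ::= w]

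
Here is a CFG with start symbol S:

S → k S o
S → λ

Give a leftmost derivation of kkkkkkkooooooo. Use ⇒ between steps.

S ⇒ kSo   [S → k S o]
kSo ⇒ kkSoo   [S → k S o]
kkSoo ⇒ kkkSooo   [S → k S o]
kkkSooo ⇒ kkkkSoooo   [S → k S o]
kkkkSoooo ⇒ kkkkkSooooo   [S → k S o]
kkkkkSooooo ⇒ kkkkkkSoooooo   [S → k S o]
kkkkkkSoooooo ⇒ kkkkkkkSooooooo   [S → k S o]
kkkkkkkSooooooo ⇒ kkkkkkkooooooo   [S → λ]

S⇒kSo⇒kkSoo⇒kkkSooo⇒kkkkSoooo⇒kkkkkSooooo⇒kkkkkkSoooooo⇒kkkkkkkSooooooo⇒kkkkkkkooooooo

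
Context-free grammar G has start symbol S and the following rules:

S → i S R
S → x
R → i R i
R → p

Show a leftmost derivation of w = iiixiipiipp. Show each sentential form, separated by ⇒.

S ⇒ iSR   [S → i S R]
iSR ⇒ iiSRR   [S → i S R]
iiSRR ⇒ iiiSRRR   [S → i S R]
iiiSRRR ⇒ iiixRRR   [S → x]
iiixRRR ⇒ iiixiRiRR   [R → i R i]
iiixiRiRR ⇒ iiixiiRiiRR   [R → i R i]
iiixiiRiiRR ⇒ iiixiipiiRR   [R → p]
iiixiipiiRR ⇒ iiixiipiipR   [R → p]
iiixiipiipR ⇒ iiixiipiipp   [R → p]

S⇒iSR⇒iiSRR⇒iiiSRRR⇒iiixRRR⇒iiixiRiRR⇒iiixiiRiiRR⇒iiixiipiiRR⇒iiixiipiipR⇒iiixiipiipp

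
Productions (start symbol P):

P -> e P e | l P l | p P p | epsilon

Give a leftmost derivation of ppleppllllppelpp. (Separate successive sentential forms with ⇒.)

P ⇒ pPp   [P -> p P p]
pPp ⇒ ppPpp   [P -> p P p]
ppPpp ⇒ pplPlpp   [P -> l P l]
pplPlpp ⇒ pplePelpp   [P -> e P e]
pplePelpp ⇒ pplepPpelpp   [P -> p P p]
pplepPpelpp ⇒ ppleppPppelpp   [P -> p P p]
ppleppPppelpp ⇒ pplepplPlppelpp   [P -> l P l]
pplepplPlppelpp ⇒ ppleppllPllppelpp   [P -> l P l]
ppleppllPllppelpp ⇒ ppleppllllppelpp   [P -> epsilon]

P ⇒ pPp ⇒ ppPpp ⇒ pplPlpp ⇒ pplePelpp ⇒ pplepPpelpp ⇒ ppleppPppelpp ⇒ pplepplPlppelpp ⇒ ppleppllPllppelpp ⇒ ppleppllllppelpp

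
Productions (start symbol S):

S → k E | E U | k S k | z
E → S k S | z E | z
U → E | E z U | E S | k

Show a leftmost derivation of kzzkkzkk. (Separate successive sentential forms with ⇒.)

S ⇒ kSk   [S → k S k]
kSk ⇒ kEUk   [S → E U]
kEUk ⇒ kSkSUk   [E → S k S]
kSkSUk ⇒ kEUkSUk   [S → E U]
kEUkSUk ⇒ kzEUkSUk   [E → z E]
kzEUkSUk ⇒ kzzUkSUk   [E → z]
kzzUkSUk ⇒ kzzkkSUk   [U → k]
kzzkkSUk ⇒ kzzkkzUk   [S → z]
kzzkkzUk ⇒ kzzkkzkk   [U → k]

S ⇒ kSk ⇒ kEUk ⇒ kSkSUk ⇒ kEUkSUk ⇒ kzEUkSUk ⇒ kzzUkSUk ⇒ kzzkkSUk ⇒ kzzkkzUk ⇒ kzzkkzkk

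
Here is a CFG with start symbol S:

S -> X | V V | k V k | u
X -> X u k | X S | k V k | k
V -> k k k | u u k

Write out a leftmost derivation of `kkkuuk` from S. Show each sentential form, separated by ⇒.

S ⇒ VV ⇒ kkkV ⇒ kkkuuk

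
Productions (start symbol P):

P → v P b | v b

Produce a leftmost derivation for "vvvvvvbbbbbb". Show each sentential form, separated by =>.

P => vPb   [P → v P b]
vPb => vvPbb   [P → v P b]
vvPbb => vvvPbbb   [P → v P b]
vvvPbbb => vvvvPbbbb   [P → v P b]
vvvvPbbbb => vvvvvPbbbbb   [P → v P b]
vvvvvPbbbbb => vvvvvvbbbbbb   [P → v b]

P => vPb => vvPbb => vvvPbbb => vvvvPbbbb => vvvvvPbbbbb => vvvvvvbbbbbb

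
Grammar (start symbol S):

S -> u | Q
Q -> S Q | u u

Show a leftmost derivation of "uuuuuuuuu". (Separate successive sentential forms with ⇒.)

S⇒Q⇒SQ⇒QQ⇒SQQ⇒uQQ⇒uSQQ⇒uQQQ⇒uSQQQ⇒uuQQQ⇒uuuuQQ⇒uuuuSQQ⇒uuuuuQQ⇒uuuuuuuQ⇒uuuuuuuuu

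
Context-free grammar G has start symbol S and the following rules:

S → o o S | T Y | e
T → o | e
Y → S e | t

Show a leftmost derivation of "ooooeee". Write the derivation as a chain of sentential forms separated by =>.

S => ooS   [S → o o S]
ooS => ooooS   [S → o o S]
ooooS => ooooTY   [S → T Y]
ooooTY => ooooeY   [T → e]
ooooeY => ooooeSe   [Y → S e]
ooooeSe => ooooeee   [S → e]

S => ooS => ooooS => ooooTY => ooooeY => ooooeSe => ooooeee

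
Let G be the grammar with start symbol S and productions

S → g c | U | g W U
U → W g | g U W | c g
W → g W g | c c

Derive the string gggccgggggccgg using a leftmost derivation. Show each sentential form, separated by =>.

S=>U=>gUW=>gWgW=>ggWggW=>gggWgggW=>gggccgggW=>gggccggggWg=>gggccgggggWgg=>gggccgggggccgg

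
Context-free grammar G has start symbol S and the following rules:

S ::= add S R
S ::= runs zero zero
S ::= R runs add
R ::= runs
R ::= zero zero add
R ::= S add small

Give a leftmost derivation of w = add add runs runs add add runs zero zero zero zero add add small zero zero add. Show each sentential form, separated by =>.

S => add S R => add add S R R => add add R runs add R R => add add runs runs add R R => add add runs runs add S add small R => add add runs runs add add S R add small R => add add runs runs add add runs zero zero R add small R => add add runs runs add add runs zero zero zero zero add add small R => add add runs runs add add runs zero zero zero zero add add small zero zero add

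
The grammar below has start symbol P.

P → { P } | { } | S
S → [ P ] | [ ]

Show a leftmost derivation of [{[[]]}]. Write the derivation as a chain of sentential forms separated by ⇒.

P⇒S⇒[P]⇒[{P}]⇒[{S}]⇒[{[P]}]⇒[{[S]}]⇒[{[[]]}]

P ⇒ S   [P → S]
S ⇒ [P]   [S → [ P ]]
[P] ⇒ [{P}]   [P → { P }]
[{P}] ⇒ [{S}]   [P → S]
[{S}] ⇒ [{[P]}]   [S → [ P ]]
[{[P]}] ⇒ [{[S]}]   [P → S]
[{[S]}] ⇒ [{[[]]}]   [S → [ ]]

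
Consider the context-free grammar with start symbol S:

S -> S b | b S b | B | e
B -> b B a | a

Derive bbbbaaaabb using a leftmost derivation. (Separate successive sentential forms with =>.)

S => bSb => bSbb => bBbb => bbBabb => bbbBaabb => bbbbBaaabb => bbbbaaaabb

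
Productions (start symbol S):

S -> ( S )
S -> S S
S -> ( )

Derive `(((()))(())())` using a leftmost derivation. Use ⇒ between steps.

S ⇒ (S)   [S -> ( S )]
(S) ⇒ (SS)   [S -> S S]
(SS) ⇒ ((S)S)   [S -> ( S )]
((S)S) ⇒ (((S))S)   [S -> ( S )]
(((S))S) ⇒ (((()))S)   [S -> ( )]
(((()))S) ⇒ (((()))SS)   [S -> S S]
(((()))SS) ⇒ (((()))(S)S)   [S -> ( S )]
(((()))(S)S) ⇒ (((()))(())S)   [S -> ( )]
(((()))(())S) ⇒ (((()))(())())   [S -> ( )]

S ⇒ (S) ⇒ (SS) ⇒ ((S)S) ⇒ (((S))S) ⇒ (((()))S) ⇒ (((()))SS) ⇒ (((()))(S)S) ⇒ (((()))(())S) ⇒ (((()))(())())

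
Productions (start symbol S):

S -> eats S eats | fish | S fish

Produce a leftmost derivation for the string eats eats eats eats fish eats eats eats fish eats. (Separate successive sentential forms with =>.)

S => eats S eats   [S -> eats S eats]
eats S eats => eats S fish eats   [S -> S fish]
eats S fish eats => eats eats S eats fish eats   [S -> eats S eats]
eats eats S eats fish eats => eats eats eats S eats eats fish eats   [S -> eats S eats]
eats eats eats S eats eats fish eats => eats eats eats eats S eats eats eats fish eats   [S -> eats S eats]
eats eats eats eats S eats eats eats fish eats => eats eats eats eats fish eats eats eats fish eats   [S -> fish]

S => eats S eats => eats S fish eats => eats eats S eats fish eats => eats eats eats S eats eats fish eats => eats eats eats eats S eats eats eats fish eats => eats eats eats eats fish eats eats eats fish eats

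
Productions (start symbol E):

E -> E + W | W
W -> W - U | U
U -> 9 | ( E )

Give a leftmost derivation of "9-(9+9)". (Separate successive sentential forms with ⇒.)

E ⇒ W   [E -> W]
W ⇒ W-U   [W -> W - U]
W-U ⇒ U-U   [W -> U]
U-U ⇒ 9-U   [U -> 9]
9-U ⇒ 9-(E)   [U -> ( E )]
9-(E) ⇒ 9-(E+W)   [E -> E + W]
9-(E+W) ⇒ 9-(W+W)   [E -> W]
9-(W+W) ⇒ 9-(U+W)   [W -> U]
9-(U+W) ⇒ 9-(9+W)   [U -> 9]
9-(9+W) ⇒ 9-(9+U)   [W -> U]
9-(9+U) ⇒ 9-(9+9)   [U -> 9]

E ⇒ W ⇒ W-U ⇒ U-U ⇒ 9-U ⇒ 9-(E) ⇒ 9-(E+W) ⇒ 9-(W+W) ⇒ 9-(U+W) ⇒ 9-(9+W) ⇒ 9-(9+U) ⇒ 9-(9+9)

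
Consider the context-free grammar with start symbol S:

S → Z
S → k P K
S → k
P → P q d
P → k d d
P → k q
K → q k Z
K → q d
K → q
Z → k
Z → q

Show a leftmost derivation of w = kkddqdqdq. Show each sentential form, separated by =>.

S => kPK   [S → k P K]
kPK => kPqdK   [P → P q d]
kPqdK => kPqdqdK   [P → P q d]
kPqdqdK => kkddqdqdK   [P → k d d]
kkddqdqdK => kkddqdqdq   [K → q]

S => kPK => kPqdK => kPqdqdK => kkddqdqdK => kkddqdqdq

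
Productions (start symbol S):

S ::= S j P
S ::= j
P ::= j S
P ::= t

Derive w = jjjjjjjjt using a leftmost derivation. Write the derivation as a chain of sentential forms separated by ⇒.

S ⇒ SjP   [S ::= S j P]
SjP ⇒ SjPjP   [S ::= S j P]
SjPjP ⇒ jjPjP   [S ::= j]
jjPjP ⇒ jjjSjP   [P ::= j S]
jjjSjP ⇒ jjjjjP   [S ::= j]
jjjjjP ⇒ jjjjjjS   [P ::= j S]
jjjjjjS ⇒ jjjjjjSjP   [S ::= S j P]
jjjjjjSjP ⇒ jjjjjjjjP   [S ::= j]
jjjjjjjjP ⇒ jjjjjjjjt   [P ::= t]

S ⇒ SjP ⇒ SjPjP ⇒ jjPjP ⇒ jjjSjP ⇒ jjjjjP ⇒ jjjjjjS ⇒ jjjjjjSjP ⇒ jjjjjjjjP ⇒ jjjjjjjjt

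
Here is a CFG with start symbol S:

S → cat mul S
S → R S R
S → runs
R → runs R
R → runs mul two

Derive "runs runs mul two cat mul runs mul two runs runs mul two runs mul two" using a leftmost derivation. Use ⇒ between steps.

S ⇒ R S R   [S → R S R]
R S R ⇒ runs R S R   [R → runs R]
runs R S R ⇒ runs runs mul two S R   [R → runs mul two]
runs runs mul two S R ⇒ runs runs mul two cat mul S R   [S → cat mul S]
runs runs mul two cat mul S R ⇒ runs runs mul two cat mul R S R R   [S → R S R]
runs runs mul two cat mul R S R R ⇒ runs runs mul two cat mul runs mul two S R R   [R → runs mul two]
runs runs mul two cat mul runs mul two S R R ⇒ runs runs mul two cat mul runs mul two runs R R   [S → runs]
runs runs mul two cat mul runs mul two runs R R ⇒ runs runs mul two cat mul runs mul two runs runs mul two R   [R → runs mul two]
runs runs mul two cat mul runs mul two runs runs mul two R ⇒ runs runs mul two cat mul runs mul two runs runs mul two runs mul two   [R → runs mul two]

S ⇒ R S R ⇒ runs R S R ⇒ runs runs mul two S R ⇒ runs runs mul two cat mul S R ⇒ runs runs mul two cat mul R S R R ⇒ runs runs mul two cat mul runs mul two S R R ⇒ runs runs mul two cat mul runs mul two runs R R ⇒ runs runs mul two cat mul runs mul two runs runs mul two R ⇒ runs runs mul two cat mul runs mul two runs runs mul two runs mul two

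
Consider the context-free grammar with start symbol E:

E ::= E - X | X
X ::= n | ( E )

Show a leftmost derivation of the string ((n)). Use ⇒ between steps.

E⇒X⇒(E)⇒(X)⇒((E))⇒((X))⇒((n))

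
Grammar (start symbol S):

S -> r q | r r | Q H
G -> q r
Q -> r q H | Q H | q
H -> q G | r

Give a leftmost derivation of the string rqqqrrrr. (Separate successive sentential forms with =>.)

S => QH => QHH => QHHH => rqHHHH => rqqGHHH => rqqqrHHH => rqqqrrHH => rqqqrrrH => rqqqrrrr

S => QH   [S -> Q H]
QH => QHH   [Q -> Q H]
QHH => QHHH   [Q -> Q H]
QHHH => rqHHHH   [Q -> r q H]
rqHHHH => rqqGHHH   [H -> q G]
rqqGHHH => rqqqrHHH   [G -> q r]
rqqqrHHH => rqqqrrHH   [H -> r]
rqqqrrHH => rqqqrrrH   [H -> r]
rqqqrrrH => rqqqrrrr   [H -> r]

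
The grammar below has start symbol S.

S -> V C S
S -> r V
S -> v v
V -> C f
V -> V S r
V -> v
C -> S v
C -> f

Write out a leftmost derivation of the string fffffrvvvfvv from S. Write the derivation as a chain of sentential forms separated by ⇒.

S ⇒ VCS ⇒ CfCS ⇒ ffCS ⇒ ffSvS ⇒ ffVCSvS ⇒ ffCfCSvS ⇒ ffffCSvS ⇒ fffffSvS ⇒ fffffrVvS ⇒ fffffrvvS ⇒ fffffrvvVCS ⇒ fffffrvvvCS ⇒ fffffrvvvfS ⇒ fffffrvvvfvv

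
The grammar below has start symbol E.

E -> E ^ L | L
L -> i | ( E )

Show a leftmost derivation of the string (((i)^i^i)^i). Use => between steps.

E => L => (E) => (E^L) => (L^L) => ((E)^L) => ((E^L)^L) => ((E^L^L)^L) => ((L^L^L)^L) => (((E)^L^L)^L) => (((L)^L^L)^L) => (((i)^L^L)^L) => (((i)^i^L)^L) => (((i)^i^i)^L) => (((i)^i^i)^i)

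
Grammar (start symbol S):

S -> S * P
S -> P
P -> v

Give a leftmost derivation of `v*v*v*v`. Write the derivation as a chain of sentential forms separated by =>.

S => S*P => S*P*P => S*P*P*P => P*P*P*P => v*P*P*P => v*v*P*P => v*v*v*P => v*v*v*v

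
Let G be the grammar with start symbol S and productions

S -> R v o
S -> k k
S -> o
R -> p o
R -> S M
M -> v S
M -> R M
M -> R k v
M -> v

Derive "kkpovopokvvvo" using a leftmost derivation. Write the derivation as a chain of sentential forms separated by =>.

S => Rvo => SMvo => kkMvo => kkRMvo => kkSMMvo => kkRvoMMvo => kkpovoMMvo => kkpovoRkvMvo => kkpovopokvMvo => kkpovopokvvvo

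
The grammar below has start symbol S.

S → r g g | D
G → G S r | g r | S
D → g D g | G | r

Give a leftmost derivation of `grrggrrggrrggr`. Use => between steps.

S => D   [S → D]
D => G   [D → G]
G => GSr   [G → G S r]
GSr => GSrSr   [G → G S r]
GSrSr => GSrSrSr   [G → G S r]
GSrSrSr => grSrSrSr   [G → g r]
grSrSrSr => grrggrSrSr   [S → r g g]
grrggrSrSr => grrggrrggrSr   [S → r g g]
grrggrrggrSr => grrggrrggrrggr   [S → r g g]

S => D => G => GSr => GSrSr => GSrSrSr => grSrSrSr => grrggrSrSr => grrggrrggrSr => grrggrrggrrggr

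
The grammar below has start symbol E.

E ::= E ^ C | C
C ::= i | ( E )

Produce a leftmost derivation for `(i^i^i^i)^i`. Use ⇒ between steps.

E⇒E^C⇒C^C⇒(E)^C⇒(E^C)^C⇒(E^C^C)^C⇒(E^C^C^C)^C⇒(C^C^C^C)^C⇒(i^C^C^C)^C⇒(i^i^C^C)^C⇒(i^i^i^C)^C⇒(i^i^i^i)^C⇒(i^i^i^i)^i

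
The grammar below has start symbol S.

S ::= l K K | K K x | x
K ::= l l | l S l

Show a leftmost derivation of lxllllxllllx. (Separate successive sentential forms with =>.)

S => KKx => lSlKx => lxlKx => lxllSlx => lxlllKKlx => lxllllSlKlx => lxllllxlKlx => lxllllxllllx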